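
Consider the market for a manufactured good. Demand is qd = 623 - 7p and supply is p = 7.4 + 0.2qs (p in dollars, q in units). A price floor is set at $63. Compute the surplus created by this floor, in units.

96

Rearranging supply gives qs = 5p - 37. Without the control the market clears where 623 - 7p = 5p - 37, i.e. p* = 55 and q* = 238.
Because the floor (63) lies above the market-clearing price, it is binding.
At p = 63: qd = 623 - 7·63 = 182 and qs = 5·63 - 37 = 278.
Surplus = qs - qd = 278 - 182 = 96.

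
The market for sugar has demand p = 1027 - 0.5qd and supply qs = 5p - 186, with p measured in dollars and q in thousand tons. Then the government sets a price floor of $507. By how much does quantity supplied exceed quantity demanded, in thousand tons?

Rearranging demand gives qd = 2054 - 2p. In a free market, 2054 - 2p = 5p - 186 gives the equilibrium p* = 320, q* = 1414.
Since 507 > 320, the floor is binding.
At p = 507: qd = 2054 - 2·507 = 1040 and qs = 5·507 - 186 = 2349.
Surplus = qs - qd = 2349 - 1040 = 1309.

1309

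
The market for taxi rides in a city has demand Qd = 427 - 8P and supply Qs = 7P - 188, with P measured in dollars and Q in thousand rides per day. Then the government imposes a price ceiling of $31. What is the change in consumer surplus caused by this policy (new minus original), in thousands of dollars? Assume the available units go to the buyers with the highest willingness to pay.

-16.25

In a free market, 427 - 8P = 7P - 188 gives the equilibrium P* = 41, Q* = 99.
Since 31 < 41, the ceiling is binding.
At P = 31: Qd = 427 - 8·31 = 179 and Qs = 7·31 - 188 = 29.
Consumer surplus without the control is ½ · (53.375 - 41) · 99 = 612.5625.
With the ceiling, 29 units are sold at 31 (assume they go to the highest-value buyers). The demand price at Q = 29 is 49.75, so CS = ½ · [(53.375 - 31) + (49.75 - 31)] · 29 = 596.3125.
Change in consumer surplus = 596.3125 - 612.5625 = -16.25.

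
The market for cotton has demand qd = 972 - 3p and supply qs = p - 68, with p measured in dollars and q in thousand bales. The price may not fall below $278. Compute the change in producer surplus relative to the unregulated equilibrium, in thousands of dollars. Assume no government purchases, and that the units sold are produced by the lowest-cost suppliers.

1026

Setting quantity demanded equal to quantity supplied, 972 - 3p = p - 68, gives p* = 260 and q* = 192.
Because the floor (278) lies above the market-clearing price, it is binding.
At p = 278: qd = 972 - 3·278 = 138 and qs = 278 - 68 = 210.
Producer surplus without the control is ½ · (260 - 68) · 192 = 18432.
With the floor, 138 units are sold at 278. The supply price at q = 138 is 206, so PS = ½ · [(278 - 68) + (278 - 206)] · 138 = 19458.
Change in producer surplus = 19458 - 18432 = 1026.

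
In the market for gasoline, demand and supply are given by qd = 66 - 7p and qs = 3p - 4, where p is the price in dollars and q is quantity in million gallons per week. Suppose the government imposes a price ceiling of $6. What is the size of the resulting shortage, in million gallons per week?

Equilibrium: 66 - 7p = 3p - 4, so 70 = 10p and p* = 7, q* = 17.
Since 6 < 7, the ceiling is binding.
At p = 6: qd = 66 - 7·6 = 24 and qs = 3·6 - 4 = 14.
Shortage = qd - qs = 24 - 14 = 10.

10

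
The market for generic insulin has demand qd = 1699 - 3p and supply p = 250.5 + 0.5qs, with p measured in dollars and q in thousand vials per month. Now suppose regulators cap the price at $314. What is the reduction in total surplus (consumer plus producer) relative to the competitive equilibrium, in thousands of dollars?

Rearranging supply gives qs = 2p - 501. Setting quantity demanded equal to quantity supplied, 1699 - 3p = 2p - 501, gives p* = 440 and q* = 379.
Since 314 < 440, the ceiling is binding.
At p = 314: qd = 1699 - 3·314 = 757 and qs = 2·314 - 501 = 127.
Quantity traded falls to 127. At q = 127 the demand price is (1699 - 127)/3 = 524 and the supply price is (501 + 127)/2 = 314.
Deadweight loss = ½ · (524 - 314) · (379 - 127) = ½ · 210 · 252 = 26460.

26460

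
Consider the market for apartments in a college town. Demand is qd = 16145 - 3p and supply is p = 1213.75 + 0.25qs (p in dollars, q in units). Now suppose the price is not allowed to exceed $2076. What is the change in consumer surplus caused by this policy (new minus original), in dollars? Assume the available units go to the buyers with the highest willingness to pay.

910140

Rearranging supply gives qs = 4p - 4855. Without the control the market clears where 16145 - 3p = 4p - 4855, i.e. p* = 3000 and q* = 7145.
Since 2076 < 3000, the ceiling is binding.
At p = 2076: qd = 16145 - 3·2076 = 9917 and qs = 4·2076 - 4855 = 3449.
Consumer surplus without the control is ½ · (16145/3 - 3000) · 7145 = 51051025/6.
With the ceiling, 3449 units are sold at 2076 (assume they go to the highest-value buyers). The demand price at q = 3449 is 4232, so CS = ½ · [(16145/3 - 2076) + (4232 - 2076)] · 3449 = 56511865/6.
Change in consumer surplus = 56511865/6 - 51051025/6 = 910140.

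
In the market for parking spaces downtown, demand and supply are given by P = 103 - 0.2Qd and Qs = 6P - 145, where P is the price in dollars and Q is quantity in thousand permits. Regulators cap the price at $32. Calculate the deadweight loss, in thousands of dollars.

5174.4

Rearranging demand gives Qd = 515 - 5P. In a free market, 515 - 5P = 6P - 145 gives the equilibrium P* = 60, Q* = 215.
Because the ceiling (32) lies below the market-clearing price, it is binding.
At P = 32: Qd = 515 - 5·32 = 355 and Qs = 6·32 - 145 = 47.
Quantity traded falls to 47. At Q = 47 the demand price is (515 - 47)/5 = 93.6 and the supply price is (145 + 47)/6 = 32.
Deadweight loss = ½ · (93.6 - 32) · (215 - 47) = ½ · 61.6 · 168 = 5174.4.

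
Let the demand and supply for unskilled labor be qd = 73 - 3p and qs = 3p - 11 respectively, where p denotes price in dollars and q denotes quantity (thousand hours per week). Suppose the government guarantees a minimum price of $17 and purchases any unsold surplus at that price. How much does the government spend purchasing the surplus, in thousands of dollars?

306

Setting quantity demanded equal to quantity supplied, 73 - 3p = 3p - 11, gives p* = 14 and q* = 31.
The floor of 17 is above the equilibrium price 14, so it binds.
At p = 17: qd = 73 - 3·17 = 22 and qs = 3·17 - 11 = 40.
Surplus = qs - qd = 18.
Government expenditure = surplus × support price = 18 × 17 = 306.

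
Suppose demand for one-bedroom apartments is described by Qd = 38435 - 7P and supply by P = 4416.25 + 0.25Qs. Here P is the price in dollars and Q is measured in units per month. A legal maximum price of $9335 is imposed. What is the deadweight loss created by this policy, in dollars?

0

Rearranging supply gives Qs = 4P - 17665. In a free market, 38435 - 7P = 4P - 17665 gives the equilibrium P* = 5100, Q* = 2735.
Since 9335 is above P* = 5100, the ceiling does not bind and the free-market outcome prevails.
Since the control does not bind, no trades are prevented and deadweight loss is zero.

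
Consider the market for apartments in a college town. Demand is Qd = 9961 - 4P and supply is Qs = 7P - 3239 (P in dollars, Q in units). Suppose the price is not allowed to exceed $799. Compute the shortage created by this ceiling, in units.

4411

Equilibrium: 9961 - 4P = 7P - 3239, so 13200 = 11P and P* = 1200, Q* = 5161.
The ceiling of 799 is below the equilibrium price 1200, so it binds.
At P = 799: Qd = 9961 - 4·799 = 6765 and Qs = 7·799 - 3239 = 2354.
Shortage = Qd - Qs = 6765 - 2354 = 4411.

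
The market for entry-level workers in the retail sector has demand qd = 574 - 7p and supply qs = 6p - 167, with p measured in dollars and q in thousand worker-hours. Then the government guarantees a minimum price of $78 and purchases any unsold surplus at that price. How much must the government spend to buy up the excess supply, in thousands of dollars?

In a free market, 574 - 7p = 6p - 167 gives the equilibrium p* = 57, q* = 175.
The floor of 78 is above the equilibrium price 57, so it binds.
At p = 78: qd = 574 - 7·78 = 28 and qs = 6·78 - 167 = 301.
Surplus = qs - qd = 273.
Government expenditure = surplus × support price = 273 × 78 = 21294.

21294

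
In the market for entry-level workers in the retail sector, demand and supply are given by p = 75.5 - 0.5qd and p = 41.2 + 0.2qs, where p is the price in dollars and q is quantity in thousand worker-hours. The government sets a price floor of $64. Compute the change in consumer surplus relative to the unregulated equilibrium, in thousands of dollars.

-468

Rearranging demand gives qd = 151 - 2p; rearranging supply gives qs = 5p - 206. In a free market, 151 - 2p = 5p - 206 gives the equilibrium p* = 51, q* = 49.
The floor of 64 is above the equilibrium price 51, so it binds.
At p = 64: qd = 151 - 2·64 = 23 and qs = 5·64 - 206 = 114.
Consumer surplus without the control is ½ · (75.5 - 51) · 49 = 600.25.
With the floor, consumers buy 23 units at 64, so CS = ½ · (75.5 - 64) · 23 = 132.25.
Change in consumer surplus = 132.25 - 600.25 = -468.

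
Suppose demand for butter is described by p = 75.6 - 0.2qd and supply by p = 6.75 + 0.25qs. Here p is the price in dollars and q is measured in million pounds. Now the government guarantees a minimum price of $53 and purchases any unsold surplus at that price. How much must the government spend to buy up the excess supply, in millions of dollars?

Rearranging demand gives qd = 378 - 5p; rearranging supply gives qs = 4p - 27. Setting quantity demanded equal to quantity supplied, 378 - 5p = 4p - 27, gives p* = 45 and q* = 153.
Because the floor (53) lies above the market-clearing price, it is binding.
At p = 53: qd = 378 - 5·53 = 113 and qs = 4·53 - 27 = 185.
Surplus = qs - qd = 72.
Government expenditure = surplus × support price = 72 × 53 = 3816.

3816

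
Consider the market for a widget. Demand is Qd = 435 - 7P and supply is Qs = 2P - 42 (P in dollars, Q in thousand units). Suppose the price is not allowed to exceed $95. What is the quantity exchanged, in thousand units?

64

Setting quantity demanded equal to quantity supplied, 435 - 7P = 2P - 42, gives P* = 53 and Q* = 64.
Since 95 is above P* = 53, the ceiling does not bind and the free-market outcome prevails.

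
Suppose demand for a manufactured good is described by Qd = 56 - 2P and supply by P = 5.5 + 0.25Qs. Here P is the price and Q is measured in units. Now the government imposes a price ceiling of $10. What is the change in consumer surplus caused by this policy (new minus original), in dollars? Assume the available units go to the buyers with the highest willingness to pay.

Rearranging supply gives Qs = 4P - 22. Without the control the market clears where 56 - 2P = 4P - 22, i.e. P* = 13 and Q* = 30.
Since 10 < 13, the ceiling is binding.
At P = 10: Qd = 56 - 2·10 = 36 and Qs = 4·10 - 22 = 18.
Consumer surplus without the control is ½ · (28 - 13) · 30 = 225.
With the ceiling, 18 units are sold at 10 (assume they go to the highest-value buyers). The demand price at Q = 18 is 19, so CS = ½ · [(28 - 10) + (19 - 10)] · 18 = 243.
Change in consumer surplus = 243 - 225 = 18.

18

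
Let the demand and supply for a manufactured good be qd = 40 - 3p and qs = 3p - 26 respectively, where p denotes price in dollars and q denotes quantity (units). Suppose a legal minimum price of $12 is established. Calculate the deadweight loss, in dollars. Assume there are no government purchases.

3

Without the control the market clears where 40 - 3p = 3p - 26, i.e. p* = 11 and q* = 7.
Since 12 > 11, the floor is binding.
At p = 12: qd = 40 - 3·12 = 4 and qs = 3·12 - 26 = 10.
Quantity traded falls to 4. At q = 4 the demand price is (40 - 4)/3 = 12 and the supply price is (26 + 4)/3 = 10.
Deadweight loss = ½ · (12 - 10) · (7 - 4) = ½ · 2 · 3 = 3.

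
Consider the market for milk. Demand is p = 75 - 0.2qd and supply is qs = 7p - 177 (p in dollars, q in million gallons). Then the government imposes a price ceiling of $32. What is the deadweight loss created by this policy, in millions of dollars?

Rearranging demand gives qd = 375 - 5p. Equilibrium: 375 - 5p = 7p - 177, so 552 = 12p and p* = 46, q* = 145.
Since 32 < 46, the ceiling is binding.
At p = 32: qd = 375 - 5·32 = 215 and qs = 7·32 - 177 = 47.
Quantity traded falls to 47. At q = 47 the demand price is (375 - 47)/5 = 65.6 and the supply price is (177 + 47)/7 = 32.
Deadweight loss = ½ · (65.6 - 32) · (145 - 47) = ½ · 33.6 · 98 = 1646.4.

1646.4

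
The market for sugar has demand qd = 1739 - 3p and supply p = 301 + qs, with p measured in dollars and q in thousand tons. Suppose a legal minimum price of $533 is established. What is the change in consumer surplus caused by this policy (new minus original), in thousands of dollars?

-4013.5

Rearranging supply gives qs = p - 301. In a free market, 1739 - 3p = p - 301 gives the equilibrium p* = 510, q* = 209.
The floor of 533 is above the equilibrium price 510, so it binds.
At p = 533: qd = 1739 - 3·533 = 140 and qs = 533 - 301 = 232.
Consumer surplus without the control is ½ · (1739/3 - 510) · 209 = 43681/6.
With the floor, consumers buy 140 units at 533, so CS = ½ · (1739/3 - 533) · 140 = 9800/3.
Change in consumer surplus = 9800/3 - 43681/6 = -4013.5.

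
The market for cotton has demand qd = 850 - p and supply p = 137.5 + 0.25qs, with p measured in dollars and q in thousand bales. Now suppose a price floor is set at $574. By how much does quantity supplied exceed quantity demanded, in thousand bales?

1470

Rearranging supply gives qs = 4p - 550. Without the control the market clears where 850 - p = 4p - 550, i.e. p* = 280 and q* = 570.
Because the floor (574) lies above the market-clearing price, it is binding.
At p = 574: qd = 850 - 574 = 276 and qs = 4·574 - 550 = 1746.
Surplus = qs - qd = 1746 - 276 = 1470.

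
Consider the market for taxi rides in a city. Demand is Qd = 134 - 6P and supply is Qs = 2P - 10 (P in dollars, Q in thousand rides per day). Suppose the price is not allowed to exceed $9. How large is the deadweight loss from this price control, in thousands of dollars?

Equilibrium: 134 - 6P = 2P - 10, so 144 = 8P and P* = 18, Q* = 26.
The ceiling of 9 is below the equilibrium price 18, so it binds.
At P = 9: Qd = 134 - 6·9 = 80 and Qs = 2·9 - 10 = 8.
Quantity traded falls to 8. At Q = 8 the demand price is (134 - 8)/6 = 21 and the supply price is (10 + 8)/2 = 9.
Deadweight loss = ½ · (21 - 9) · (26 - 8) = ½ · 12 · 18 = 108.

108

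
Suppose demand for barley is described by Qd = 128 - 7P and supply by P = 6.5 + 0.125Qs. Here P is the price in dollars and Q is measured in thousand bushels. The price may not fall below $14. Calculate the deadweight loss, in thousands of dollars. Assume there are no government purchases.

Rearranging supply gives Qs = 8P - 52. In a free market, 128 - 7P = 8P - 52 gives the equilibrium P* = 12, Q* = 44.
The floor of 14 is above the equilibrium price 12, so it binds.
At P = 14: Qd = 128 - 7·14 = 30 and Qs = 8·14 - 52 = 60.
Quantity traded falls to 30. At Q = 30 the demand price is (128 - 30)/7 = 14 and the supply price is (52 + 30)/8 = 10.25.
Deadweight loss = ½ · (14 - 10.25) · (44 - 30) = ½ · 3.75 · 14 = 26.25.

26.25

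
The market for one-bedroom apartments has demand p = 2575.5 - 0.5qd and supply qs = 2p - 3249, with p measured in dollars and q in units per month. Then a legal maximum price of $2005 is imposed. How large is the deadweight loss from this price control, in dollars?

18050

Rearranging demand gives qd = 5151 - 2p. In a free market, 5151 - 2p = 2p - 3249 gives the equilibrium p* = 2100, q* = 951.
Because the ceiling (2005) lies below the market-clearing price, it is binding.
At p = 2005: qd = 5151 - 2·2005 = 1141 and qs = 2·2005 - 3249 = 761.
Quantity traded falls to 761. At q = 761 the demand price is (5151 - 761)/2 = 2195 and the supply price is (3249 + 761)/2 = 2005.
Deadweight loss = ½ · (2195 - 2005) · (951 - 761) = ½ · 190 · 190 = 18050.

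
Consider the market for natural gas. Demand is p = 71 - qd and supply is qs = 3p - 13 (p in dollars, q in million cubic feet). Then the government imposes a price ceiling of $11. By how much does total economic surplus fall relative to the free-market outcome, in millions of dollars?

Rearranging demand gives qd = 71 - p. Equilibrium: 71 - p = 3p - 13, so 84 = 4p and p* = 21, q* = 50.
Since 11 < 21, the ceiling is binding.
At p = 11: qd = 71 - 11 = 60 and qs = 3·11 - 13 = 20.
Quantity traded falls to 20. At q = 20 the demand price is 71 - 20 = 51 and the supply price is (13 + 20)/3 = 11.
Deadweight loss = ½ · (51 - 11) · (50 - 20) = ½ · 40 · 30 = 600.

600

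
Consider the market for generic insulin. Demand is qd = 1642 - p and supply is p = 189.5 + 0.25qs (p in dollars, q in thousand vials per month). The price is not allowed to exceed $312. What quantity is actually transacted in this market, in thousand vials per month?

490

Rearranging supply gives qs = 4p - 758. Without the control the market clears where 1642 - p = 4p - 758, i.e. p* = 480 and q* = 1162.
Since 312 < 480, the ceiling is binding.
At p = 312: qd = 1642 - 312 = 1330 and qs = 4·312 - 758 = 490.
The quantity actually transacted is the short side, supply: 490.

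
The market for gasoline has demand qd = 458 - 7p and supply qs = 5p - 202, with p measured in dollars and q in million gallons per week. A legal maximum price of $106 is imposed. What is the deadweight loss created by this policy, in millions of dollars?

Equilibrium: 458 - 7p = 5p - 202, so 660 = 12p and p* = 55, q* = 73.
The ceiling of 106 is above the equilibrium price 55, so it is not binding; the market clears at p* = 55, q* = 73.
Since the control does not bind, no trades are prevented and deadweight loss is zero.

0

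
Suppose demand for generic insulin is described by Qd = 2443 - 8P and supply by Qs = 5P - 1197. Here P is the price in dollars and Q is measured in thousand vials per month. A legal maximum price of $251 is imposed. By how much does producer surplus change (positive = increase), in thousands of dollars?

Equilibrium: 2443 - 8P = 5P - 1197, so 3640 = 13P and P* = 280, Q* = 203.
The ceiling of 251 is below the equilibrium price 280, so it binds.
At P = 251: Qd = 2443 - 8·251 = 435 and Qs = 5·251 - 1197 = 58.
Producer surplus without the control is ½ · (280 - 239.4) · 203 = 4120.9.
With the ceiling, producers sell 58 units at 251, so PS = ½ · (251 - 239.4) · 58 = 336.4.
Change in producer surplus = 336.4 - 4120.9 = -3784.5.

-3784.5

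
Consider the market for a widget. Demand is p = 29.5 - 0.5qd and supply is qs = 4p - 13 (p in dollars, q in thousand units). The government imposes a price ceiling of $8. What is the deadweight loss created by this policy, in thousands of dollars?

96

Rearranging demand gives qd = 59 - 2p. Without the control the market clears where 59 - 2p = 4p - 13, i.e. p* = 12 and q* = 35.
The ceiling of 8 is below the equilibrium price 12, so it binds.
At p = 8: qd = 59 - 2·8 = 43 and qs = 4·8 - 13 = 19.
Quantity traded falls to 19. At q = 19 the demand price is (59 - 19)/2 = 20 and the supply price is (13 + 19)/4 = 8.
Deadweight loss = ½ · (20 - 8) · (35 - 19) = ½ · 12 · 16 = 96.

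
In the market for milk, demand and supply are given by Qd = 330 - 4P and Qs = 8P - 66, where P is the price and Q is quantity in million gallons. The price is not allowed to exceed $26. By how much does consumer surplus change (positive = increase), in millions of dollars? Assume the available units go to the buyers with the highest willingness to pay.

602

Equilibrium: 330 - 4P = 8P - 66, so 396 = 12P and P* = 33, Q* = 198.
The ceiling of 26 is below the equilibrium price 33, so it binds.
At P = 26: Qd = 330 - 4·26 = 226 and Qs = 8·26 - 66 = 142.
Consumer surplus without the control is ½ · (82.5 - 33) · 198 = 4900.5.
With the ceiling, 142 units are sold at 26 (assume they go to the highest-value buyers). The demand price at Q = 142 is 47, so CS = ½ · [(82.5 - 26) + (47 - 26)] · 142 = 5502.5.
Change in consumer surplus = 5502.5 - 4900.5 = 602.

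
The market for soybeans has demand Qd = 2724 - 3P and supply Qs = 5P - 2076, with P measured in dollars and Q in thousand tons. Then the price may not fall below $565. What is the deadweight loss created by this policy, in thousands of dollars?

Without the control the market clears where 2724 - 3P = 5P - 2076, i.e. P* = 600 and Q* = 924.
The floor of 565 is below the equilibrium price 600, so it is not binding; the market clears at P* = 600, Q* = 924.
Since the control does not bind, no trades are prevented and deadweight loss is zero.

0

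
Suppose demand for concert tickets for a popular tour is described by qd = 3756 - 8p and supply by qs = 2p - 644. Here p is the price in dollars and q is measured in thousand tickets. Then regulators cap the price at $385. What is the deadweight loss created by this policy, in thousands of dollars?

Without the control the market clears where 3756 - 8p = 2p - 644, i.e. p* = 440 and q* = 236.
Because the ceiling (385) lies below the market-clearing price, it is binding.
At p = 385: qd = 3756 - 8·385 = 676 and qs = 2·385 - 644 = 126.
Quantity traded falls to 126. At q = 126 the demand price is (3756 - 126)/8 = 453.75 and the supply price is (644 + 126)/2 = 385.
Deadweight loss = ½ · (453.75 - 385) · (236 - 126) = ½ · 68.75 · 110 = 3781.25.

3781.25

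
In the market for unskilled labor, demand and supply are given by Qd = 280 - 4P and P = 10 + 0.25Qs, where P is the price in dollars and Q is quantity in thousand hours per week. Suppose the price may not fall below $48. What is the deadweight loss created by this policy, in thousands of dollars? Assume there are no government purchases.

Rearranging supply gives Qs = 4P - 40. Setting quantity demanded equal to quantity supplied, 280 - 4P = 4P - 40, gives P* = 40 and Q* = 120.
Since 48 > 40, the floor is binding.
At P = 48: Qd = 280 - 4·48 = 88 and Qs = 4·48 - 40 = 152.
Quantity traded falls to 88. At Q = 88 the demand price is (280 - 88)/4 = 48 and the supply price is (40 + 88)/4 = 32.
Deadweight loss = ½ · (48 - 32) · (120 - 88) = ½ · 16 · 32 = 256.

256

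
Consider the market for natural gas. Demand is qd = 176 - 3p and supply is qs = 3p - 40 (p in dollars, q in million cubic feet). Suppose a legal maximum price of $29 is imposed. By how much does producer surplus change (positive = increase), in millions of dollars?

Without the control the market clears where 176 - 3p = 3p - 40, i.e. p* = 36 and q* = 68.
Because the ceiling (29) lies below the market-clearing price, it is binding.
At p = 29: qd = 176 - 3·29 = 89 and qs = 3·29 - 40 = 47.
Producer surplus without the control is ½ · (36 - 40/3) · 68 = 2312/3.
With the ceiling, producers sell 47 units at 29, so PS = ½ · (29 - 40/3) · 47 = 2209/6.
Change in producer surplus = 2209/6 - 2312/3 = -402.5.

-402.5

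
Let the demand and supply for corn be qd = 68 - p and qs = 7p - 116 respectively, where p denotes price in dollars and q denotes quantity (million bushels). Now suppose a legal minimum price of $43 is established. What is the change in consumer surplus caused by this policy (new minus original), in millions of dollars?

Equilibrium: 68 - p = 7p - 116, so 184 = 8p and p* = 23, q* = 45.
Since 43 > 23, the floor is binding.
At p = 43: qd = 68 - 43 = 25 and qs = 7·43 - 116 = 185.
Consumer surplus without the control is ½ · (68 - 23) · 45 = 1012.5.
With the floor, consumers buy 25 units at 43, so CS = ½ · (68 - 43) · 25 = 312.5.
Change in consumer surplus = 312.5 - 1012.5 = -700.

-700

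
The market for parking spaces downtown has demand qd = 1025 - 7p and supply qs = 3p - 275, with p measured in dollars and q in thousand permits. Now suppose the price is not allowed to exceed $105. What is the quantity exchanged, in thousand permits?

40

In a free market, 1025 - 7p = 3p - 275 gives the equilibrium p* = 130, q* = 115.
Since 105 < 130, the ceiling is binding.
At p = 105: qd = 1025 - 7·105 = 290 and qs = 3·105 - 275 = 40.
The quantity actually transacted is the short side, supply: 40.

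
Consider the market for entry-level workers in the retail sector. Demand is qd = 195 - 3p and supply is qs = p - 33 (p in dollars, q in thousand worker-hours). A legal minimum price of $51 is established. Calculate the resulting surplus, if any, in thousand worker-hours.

Setting quantity demanded equal to quantity supplied, 195 - 3p = p - 33, gives p* = 57 and q* = 24.
The floor of 51 is below the equilibrium price 57, so it is not binding; the market clears at p* = 57, q* = 24.
Since the control does not bind, there is no surplus.

0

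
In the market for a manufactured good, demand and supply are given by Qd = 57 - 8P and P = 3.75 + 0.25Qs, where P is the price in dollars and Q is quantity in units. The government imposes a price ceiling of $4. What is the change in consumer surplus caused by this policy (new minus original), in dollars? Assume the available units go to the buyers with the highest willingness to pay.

-2

Rearranging supply gives Qs = 4P - 15. Without the control the market clears where 57 - 8P = 4P - 15, i.e. P* = 6 and Q* = 9.
Since 4 < 6, the ceiling is binding.
At P = 4: Qd = 57 - 8·4 = 25 and Qs = 4·4 - 15 = 1.
Consumer surplus without the control is ½ · (7.125 - 6) · 9 = 5.0625.
With the ceiling, 1 units are sold at 4 (assume they go to the highest-value buyers). The demand price at Q = 1 is 7, so CS = ½ · [(7.125 - 4) + (7 - 4)] · 1 = 3.0625.
Change in consumer surplus = 3.0625 - 5.0625 = -2.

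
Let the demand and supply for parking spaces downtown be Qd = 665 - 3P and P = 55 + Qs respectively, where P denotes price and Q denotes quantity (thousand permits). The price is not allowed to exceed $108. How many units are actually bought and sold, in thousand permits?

53

Rearranging supply gives Qs = P - 55. Setting quantity demanded equal to quantity supplied, 665 - 3P = P - 55, gives P* = 180 and Q* = 125.
Because the ceiling (108) lies below the market-clearing price, it is binding.
At P = 108: Qd = 665 - 3·108 = 341 and Qs = 108 - 55 = 53.
The quantity actually transacted is the short side, supply: 53.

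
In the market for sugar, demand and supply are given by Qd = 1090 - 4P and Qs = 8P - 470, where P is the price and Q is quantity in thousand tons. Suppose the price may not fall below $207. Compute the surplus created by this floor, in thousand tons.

924

Setting quantity demanded equal to quantity supplied, 1090 - 4P = 8P - 470, gives P* = 130 and Q* = 570.
The floor of 207 is above the equilibrium price 130, so it binds.
At P = 207: Qd = 1090 - 4·207 = 262 and Qs = 8·207 - 470 = 1186.
Surplus = Qs - Qd = 1186 - 262 = 924.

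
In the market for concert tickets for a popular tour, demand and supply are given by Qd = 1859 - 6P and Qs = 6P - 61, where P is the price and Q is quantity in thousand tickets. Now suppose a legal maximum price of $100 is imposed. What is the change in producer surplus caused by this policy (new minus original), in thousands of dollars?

Setting quantity demanded equal to quantity supplied, 1859 - 6P = 6P - 61, gives P* = 160 and Q* = 899.
The ceiling of 100 is below the equilibrium price 160, so it binds.
At P = 100: Qd = 1859 - 6·100 = 1259 and Qs = 6·100 - 61 = 539.
Producer surplus without the control is ½ · (160 - 61/6) · 899 = 808201/12.
With the ceiling, producers sell 539 units at 100, so PS = ½ · (100 - 61/6) · 539 = 290521/12.
Change in producer surplus = 290521/12 - 808201/12 = -43140.

-43140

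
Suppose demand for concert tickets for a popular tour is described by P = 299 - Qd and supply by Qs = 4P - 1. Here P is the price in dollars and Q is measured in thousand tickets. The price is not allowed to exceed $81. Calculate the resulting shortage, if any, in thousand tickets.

0

Rearranging demand gives Qd = 299 - P. Without the control the market clears where 299 - P = 4P - 1, i.e. P* = 60 and Q* = 239.
Since 81 is above P* = 60, the ceiling does not bind and the free-market outcome prevails.
Since the control does not bind, there is no shortage.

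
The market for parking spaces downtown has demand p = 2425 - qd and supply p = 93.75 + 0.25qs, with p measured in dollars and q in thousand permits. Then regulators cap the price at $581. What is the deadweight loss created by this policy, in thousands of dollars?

0

Rearranging demand gives qd = 2425 - p; rearranging supply gives qs = 4p - 375. Equilibrium: 2425 - p = 4p - 375, so 2800 = 5p and p* = 560, q* = 1865.
The ceiling of 581 is above the equilibrium price 560, so it is not binding; the market clears at p* = 560, q* = 1865.
Since the control does not bind, no trades are prevented and deadweight loss is zero.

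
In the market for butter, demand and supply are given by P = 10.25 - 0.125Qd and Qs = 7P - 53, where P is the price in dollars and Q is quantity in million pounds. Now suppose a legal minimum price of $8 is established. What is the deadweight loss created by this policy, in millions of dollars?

Rearranging demand gives Qd = 82 - 8P. Without the control the market clears where 82 - 8P = 7P - 53, i.e. P* = 9 and Q* = 10.
The floor of 8 is below the equilibrium price 9, so it is not binding; the market clears at P* = 9, Q* = 10.
Since the control does not bind, no trades are prevented and deadweight loss is zero.

0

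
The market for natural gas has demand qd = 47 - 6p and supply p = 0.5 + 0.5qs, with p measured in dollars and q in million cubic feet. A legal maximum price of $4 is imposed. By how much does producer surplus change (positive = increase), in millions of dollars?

Rearranging supply gives qs = 2p - 1. Without the control the market clears where 47 - 6p = 2p - 1, i.e. p* = 6 and q* = 11.
Because the ceiling (4) lies below the market-clearing price, it is binding.
At p = 4: qd = 47 - 6·4 = 23 and qs = 2·4 - 1 = 7.
Producer surplus without the control is ½ · (6 - 0.5) · 11 = 30.25.
With the ceiling, producers sell 7 units at 4, so PS = ½ · (4 - 0.5) · 7 = 12.25.
Change in producer surplus = 12.25 - 30.25 = -18.

-18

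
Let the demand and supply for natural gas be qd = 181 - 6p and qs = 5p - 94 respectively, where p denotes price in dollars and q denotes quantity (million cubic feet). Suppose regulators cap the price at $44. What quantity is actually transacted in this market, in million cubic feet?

31

Setting quantity demanded equal to quantity supplied, 181 - 6p = 5p - 94, gives p* = 25 and q* = 31.
The ceiling of 44 is above the equilibrium price 25, so it is not binding; the market clears at p* = 25, q* = 31.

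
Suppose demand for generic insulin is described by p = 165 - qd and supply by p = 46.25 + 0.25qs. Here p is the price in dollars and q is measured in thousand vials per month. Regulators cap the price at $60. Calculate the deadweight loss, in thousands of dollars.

Rearranging demand gives qd = 165 - p; rearranging supply gives qs = 4p - 185. Without the control the market clears where 165 - p = 4p - 185, i.e. p* = 70 and q* = 95.
Since 60 < 70, the ceiling is binding.
At p = 60: qd = 165 - 60 = 105 and qs = 4·60 - 185 = 55.
Quantity traded falls to 55. At q = 55 the demand price is 165 - 55 = 110 and the supply price is (185 + 55)/4 = 60.
Deadweight loss = ½ · (110 - 60) · (95 - 55) = ½ · 50 · 40 = 1000.

1000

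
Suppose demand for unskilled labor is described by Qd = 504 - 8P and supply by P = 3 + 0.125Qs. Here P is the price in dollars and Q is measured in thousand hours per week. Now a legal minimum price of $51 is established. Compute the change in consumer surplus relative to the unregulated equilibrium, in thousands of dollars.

-3024

Rearranging supply gives Qs = 8P - 24. Setting quantity demanded equal to quantity supplied, 504 - 8P = 8P - 24, gives P* = 33 and Q* = 240.
The floor of 51 is above the equilibrium price 33, so it binds.
At P = 51: Qd = 504 - 8·51 = 96 and Qs = 8·51 - 24 = 384.
Consumer surplus without the control is ½ · (63 - 33) · 240 = 3600.
With the floor, consumers buy 96 units at 51, so CS = ½ · (63 - 51) · 96 = 576.
Change in consumer surplus = 576 - 3600 = -3024.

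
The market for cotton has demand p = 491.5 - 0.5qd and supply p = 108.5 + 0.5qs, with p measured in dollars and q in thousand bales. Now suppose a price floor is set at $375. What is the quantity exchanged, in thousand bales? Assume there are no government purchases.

Rearranging demand gives qd = 983 - 2p; rearranging supply gives qs = 2p - 217. In a free market, 983 - 2p = 2p - 217 gives the equilibrium p* = 300, q* = 383.
Because the floor (375) lies above the market-clearing price, it is binding.
At p = 375: qd = 983 - 2·375 = 233 and qs = 2·375 - 217 = 533.
The quantity actually transacted is the short side, demand: 233.

233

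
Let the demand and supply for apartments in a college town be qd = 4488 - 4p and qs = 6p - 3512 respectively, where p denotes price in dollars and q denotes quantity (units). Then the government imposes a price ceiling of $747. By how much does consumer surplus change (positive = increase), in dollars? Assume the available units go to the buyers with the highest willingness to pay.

38769.5

Equilibrium: 4488 - 4p = 6p - 3512, so 8000 = 10p and p* = 800, q* = 1288.
Because the ceiling (747) lies below the market-clearing price, it is binding.
At p = 747: qd = 4488 - 4·747 = 1500 and qs = 6·747 - 3512 = 970.
Consumer surplus without the control is ½ · (1122 - 800) · 1288 = 207368.
With the ceiling, 970 units are sold at 747 (assume they go to the highest-value buyers). The demand price at q = 970 is 879.5, so CS = ½ · [(1122 - 747) + (879.5 - 747)] · 970 = 246137.5.
Change in consumer surplus = 246137.5 - 207368 = 38769.5.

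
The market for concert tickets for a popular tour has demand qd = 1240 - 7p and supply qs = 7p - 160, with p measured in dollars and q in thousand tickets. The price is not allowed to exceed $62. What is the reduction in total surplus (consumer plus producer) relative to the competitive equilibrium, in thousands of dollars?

Without the control the market clears where 1240 - 7p = 7p - 160, i.e. p* = 100 and q* = 540.
Because the ceiling (62) lies below the market-clearing price, it is binding.
At p = 62: qd = 1240 - 7·62 = 806 and qs = 7·62 - 160 = 274.
Quantity traded falls to 274. At q = 274 the demand price is (1240 - 274)/7 = 138 and the supply price is (160 + 274)/7 = 62.
Deadweight loss = ½ · (138 - 62) · (540 - 274) = ½ · 76 · 266 = 10108.

10108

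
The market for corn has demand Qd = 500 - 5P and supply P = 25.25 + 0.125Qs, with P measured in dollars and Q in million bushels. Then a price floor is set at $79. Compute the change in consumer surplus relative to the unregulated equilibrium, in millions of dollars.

Rearranging supply gives Qs = 8P - 202. Setting quantity demanded equal to quantity supplied, 500 - 5P = 8P - 202, gives P* = 54 and Q* = 230.
The floor of 79 is above the equilibrium price 54, so it binds.
At P = 79: Qd = 500 - 5·79 = 105 and Qs = 8·79 - 202 = 430.
Consumer surplus without the control is ½ · (100 - 54) · 230 = 5290.
With the floor, consumers buy 105 units at 79, so CS = ½ · (100 - 79) · 105 = 1102.5.
Change in consumer surplus = 1102.5 - 5290 = -4187.5.

-4187.5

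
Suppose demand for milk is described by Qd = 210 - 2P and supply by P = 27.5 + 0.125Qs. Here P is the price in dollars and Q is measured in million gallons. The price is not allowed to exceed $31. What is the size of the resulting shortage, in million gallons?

120

Rearranging supply gives Qs = 8P - 220. Setting quantity demanded equal to quantity supplied, 210 - 2P = 8P - 220, gives P* = 43 and Q* = 124.
The ceiling of 31 is below the equilibrium price 43, so it binds.
At P = 31: Qd = 210 - 2·31 = 148 and Qs = 8·31 - 220 = 28.
Shortage = Qd - Qs = 148 - 28 = 120.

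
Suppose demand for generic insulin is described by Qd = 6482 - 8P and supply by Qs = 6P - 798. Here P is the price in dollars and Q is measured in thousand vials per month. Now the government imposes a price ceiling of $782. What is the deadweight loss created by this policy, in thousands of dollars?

Without the control the market clears where 6482 - 8P = 6P - 798, i.e. P* = 520 and Q* = 2322.
Since 782 is above P* = 520, the ceiling does not bind and the free-market outcome prevails.
Since the control does not bind, no trades are prevented and deadweight loss is zero.

0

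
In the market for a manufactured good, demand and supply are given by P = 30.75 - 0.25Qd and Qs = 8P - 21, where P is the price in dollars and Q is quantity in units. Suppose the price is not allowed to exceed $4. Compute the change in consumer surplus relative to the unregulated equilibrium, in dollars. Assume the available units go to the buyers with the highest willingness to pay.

Rearranging demand gives Qd = 123 - 4P. Setting quantity demanded equal to quantity supplied, 123 - 4P = 8P - 21, gives P* = 12 and Q* = 75.
The ceiling of 4 is below the equilibrium price 12, so it binds.
At P = 4: Qd = 123 - 4·4 = 107 and Qs = 8·4 - 21 = 11.
Consumer surplus without the control is ½ · (30.75 - 12) · 75 = 703.125.
With the ceiling, 11 units are sold at 4 (assume they go to the highest-value buyers). The demand price at Q = 11 is 28, so CS = ½ · [(30.75 - 4) + (28 - 4)] · 11 = 279.125.
Change in consumer surplus = 279.125 - 703.125 = -424.

-424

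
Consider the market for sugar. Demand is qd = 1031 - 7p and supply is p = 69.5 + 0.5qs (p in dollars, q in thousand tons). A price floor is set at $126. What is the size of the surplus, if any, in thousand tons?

Rearranging supply gives qs = 2p - 139. Setting quantity demanded equal to quantity supplied, 1031 - 7p = 2p - 139, gives p* = 130 and q* = 121.
Since 126 is below p* = 130, the floor does not bind and the free-market outcome prevails.
Since the control does not bind, there is no surplus.

0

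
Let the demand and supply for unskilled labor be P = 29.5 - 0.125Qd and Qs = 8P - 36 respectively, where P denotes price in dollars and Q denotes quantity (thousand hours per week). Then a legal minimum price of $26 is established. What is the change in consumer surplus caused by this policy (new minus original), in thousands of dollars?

-576

Rearranging demand gives Qd = 236 - 8P. Equilibrium: 236 - 8P = 8P - 36, so 272 = 16P and P* = 17, Q* = 100.
Since 26 > 17, the floor is binding.
At P = 26: Qd = 236 - 8·26 = 28 and Qs = 8·26 - 36 = 172.
Consumer surplus without the control is ½ · (29.5 - 17) · 100 = 625.
With the floor, consumers buy 28 units at 26, so CS = ½ · (29.5 - 26) · 28 = 49.
Change in consumer surplus = 49 - 625 = -576.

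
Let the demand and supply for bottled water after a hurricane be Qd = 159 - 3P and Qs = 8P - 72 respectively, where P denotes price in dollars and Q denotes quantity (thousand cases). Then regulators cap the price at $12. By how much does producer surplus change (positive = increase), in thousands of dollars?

Setting quantity demanded equal to quantity supplied, 159 - 3P = 8P - 72, gives P* = 21 and Q* = 96.
Because the ceiling (12) lies below the market-clearing price, it is binding.
At P = 12: Qd = 159 - 3·12 = 123 and Qs = 8·12 - 72 = 24.
Producer surplus without the control is ½ · (21 - 9) · 96 = 576.
With the ceiling, producers sell 24 units at 12, so PS = ½ · (12 - 9) · 24 = 36.
Change in producer surplus = 36 - 576 = -540.

-540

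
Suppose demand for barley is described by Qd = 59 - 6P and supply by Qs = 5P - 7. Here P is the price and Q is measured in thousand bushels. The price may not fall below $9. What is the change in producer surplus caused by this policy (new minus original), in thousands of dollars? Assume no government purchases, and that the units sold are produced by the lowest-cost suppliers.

Without the control the market clears where 59 - 6P = 5P - 7, i.e. P* = 6 and Q* = 23.
Because the floor (9) lies above the market-clearing price, it is binding.
At P = 9: Qd = 59 - 6·9 = 5 and Qs = 5·9 - 7 = 38.
Producer surplus without the control is ½ · (6 - 1.4) · 23 = 52.9.
With the floor, 5 units are sold at 9. The supply price at Q = 5 is 2.4, so PS = ½ · [(9 - 1.4) + (9 - 2.4)] · 5 = 35.5.
Change in producer surplus = 35.5 - 52.9 = -17.4.

-17.4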